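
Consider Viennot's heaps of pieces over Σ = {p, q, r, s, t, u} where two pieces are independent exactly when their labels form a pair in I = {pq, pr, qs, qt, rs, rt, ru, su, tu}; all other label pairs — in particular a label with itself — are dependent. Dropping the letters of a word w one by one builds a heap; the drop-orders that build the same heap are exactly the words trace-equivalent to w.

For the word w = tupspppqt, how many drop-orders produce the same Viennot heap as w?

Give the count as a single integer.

0(t) covers ∅
1(u) covers ∅
2(p) covers 0:t, 1:u
3(s) covers 2:p
4(p) covers 3:s
5(p) covers 4:p
6(p) covers 5:p
7(q) covers 1:u
8(t) covers 6:p
floor of heap: 0:t, 1:u
completions by unplaced set U, small U first (add the entries for U minus each lowest piece of U):
  |U|=1: {7}:1  {8}:1
  |U|=2: {6,8}:1  {7,8}:2
  |U|=3: {5,6,8}:1  {6,7,8}:3
  |U|=4: {4,5,6,8}:1  {5,6,7,8}:4
  |U|=5: {3,4,5,6,8}:1  {4,5,6,7,8}:5
  |U|=6: {2,3,4,5,6,8}:1  {3,4,5,6,7,8}:6
  |U|=7: {0,2,3,4,5,6,8}:1  {2,3,4,5,6,7,8}:7
  start at 0(t): 7
  start at 1(u): 8
sum over floor = 15

15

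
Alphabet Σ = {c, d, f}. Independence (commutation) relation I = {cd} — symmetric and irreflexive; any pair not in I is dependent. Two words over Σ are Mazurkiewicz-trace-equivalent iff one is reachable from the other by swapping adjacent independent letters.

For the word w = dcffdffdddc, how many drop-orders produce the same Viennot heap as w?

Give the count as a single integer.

piece 0:d — minimal
piece 1:c — minimal
piece 2:f rests on {0:d, 1:c}
piece 3:f rests on {2:f}
piece 4:d rests on {3:f}
piece 5:f rests on {4:d}
piece 6:f rests on {5:f}
piece 7:d rests on {6:f}
piece 8:d rests on {7:d}
piece 9:d rests on {8:d}
piece 10:c rests on {6:f}
minimal pieces: {0:d, 1:c}
ways to finish when only these pieces remain (= sum over removing one remaining piece with nothing left below it):
  1 left: {9}→1  {10}→1
  2 left: {8,9}→1  {9,10}→2
  3 left: {7,8,9}→1  {8,9,10}→3
  4 left: {7,8,9,10}→4
  5 left: {6,7,8,9,10}→4
  6 left: {5,6,7,8,9,10}→4
  7 left: {4,5,6,7,8,9,10}→4
  8 left: {3,4,5,6,7,8,9,10}→4
  9 left: {2,3,4,5,6,7,8,9,10}→4
  placing 0:d first → 4 extensions
  placing 1:c first → 4 extensions
total linear extensions = 8

8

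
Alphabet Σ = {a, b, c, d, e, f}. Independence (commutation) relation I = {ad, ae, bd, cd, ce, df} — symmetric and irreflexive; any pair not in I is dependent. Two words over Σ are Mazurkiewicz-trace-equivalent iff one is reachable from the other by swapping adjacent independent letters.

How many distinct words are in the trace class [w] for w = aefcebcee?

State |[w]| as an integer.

#0=a has no predecessor
#1=e has no predecessor
#2=f depends on [0:a, 1:e]
#3=c depends on [2:f]
#4=e depends on [2:f]
#5=b depends on [3:c, 4:e]
#6=c depends on [5:b]
#7=e depends on [5:b]
#8=e depends on [7:e]
sources: [0:a, 1:e]
N(rest) = Σ N(rest − s) over sources s of rest; N(one piece) = 1:
  size 1 → [6]=1  [8]=1
  size 2 → [6,8]=2  [7,8]=1
  size 3 → [6,7,8]=3
  size 4 → [5,6,7,8]=3
  size 5 → [3,5,6,7,8]=3  [4,5,6,7,8]=3
  size 6 → [3,4,5,6,7,8]=6
  size 7 → [2,3,4,5,6,7,8]=6
  first=0(a) contributes 6
  first=1(e) contributes 6
|[w]| = 12

12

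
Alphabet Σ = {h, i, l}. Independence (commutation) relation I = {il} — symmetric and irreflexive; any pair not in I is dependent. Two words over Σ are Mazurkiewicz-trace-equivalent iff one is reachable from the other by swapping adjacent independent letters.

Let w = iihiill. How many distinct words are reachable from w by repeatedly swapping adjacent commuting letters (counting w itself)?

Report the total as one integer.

6

#0=i has no predecessor
#1=i depends on [0:i]
#2=h depends on [1:i]
#3=i depends on [2:h]
#4=i depends on [3:i]
#5=l depends on [2:h]
#6=l depends on [5:l]
sources: [0:i]
N(rest) = Σ N(rest − s) over sources s of rest; N(one piece) = 1:
  size 1 → [4]=1  [6]=1
  size 2 → [3,4]=1  [4,6]=2  [5,6]=1
  size 3 → [3,4,6]=3  [4,5,6]=3
  size 4 → [3,4,5,6]=6
  size 5 → [2,3,4,5,6]=6
  first=0(i) contributes 6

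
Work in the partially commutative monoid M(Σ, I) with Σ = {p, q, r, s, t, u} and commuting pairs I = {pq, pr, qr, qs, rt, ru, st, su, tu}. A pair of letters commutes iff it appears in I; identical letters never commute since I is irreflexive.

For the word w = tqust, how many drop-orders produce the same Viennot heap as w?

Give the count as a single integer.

#0=t has no predecessor
#1=q depends on [0:t]
#2=u depends on [1:q]
#3=s has no predecessor
#4=t depends on [1:q]
sources: [0:t, 3:s]
N(rest) = Σ N(rest − s) over sources s of rest; N(one piece) = 1:
  size 1 → [2]=1  [3]=1  [4]=1
  size 2 → [2,3]=2  [2,4]=2  [3,4]=2
  size 3 → [1,2,4]=2  [2,3,4]=6
  first=0(t) contributes 8
  first=3(s) contributes 2
|[w]| = 10

10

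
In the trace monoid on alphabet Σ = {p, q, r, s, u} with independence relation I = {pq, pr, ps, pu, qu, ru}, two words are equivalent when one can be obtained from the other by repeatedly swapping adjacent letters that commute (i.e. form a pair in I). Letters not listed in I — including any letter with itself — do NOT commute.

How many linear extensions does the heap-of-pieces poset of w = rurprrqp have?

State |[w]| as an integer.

#0=r has no predecessor
#1=u has no predecessor
#2=r depends on [0:r]
#3=p has no predecessor
#4=r depends on [2:r]
#5=r depends on [4:r]
#6=q depends on [5:r]
#7=p depends on [3:p]
sources: [0:r, 1:u, 3:p]
N(rest) = Σ N(rest − s) over sources s of rest; N(one piece) = 1:
  size 1 → [1]=1  [6]=1  [7]=1
  size 2 → [1,6]=2  [1,7]=2  [3,7]=1  [5,6]=1  [6,7]=2
  size 3 → [1,3,7]=3  [1,5,6]=3  [1,6,7]=6  [3,6,7]=3  [4,5,6]=1  [5,6,7]=3
  size 4 → [1,3,6,7]=12  [1,4,5,6]=4  [1,5,6,7]=12  [2,4,5,6]=1  [3,5,6,7]=6  [4,5,6,7]=4
  size 5 → [0,2,4,5,6]=1  [1,2,4,5,6]=5  [1,3,5,6,7]=30  [1,4,5,6,7]=20  [2,4,5,6,7]=5  [3,4,5,6,7]=10
  size 6 → [0,1,2,4,5,6]=6  [0,2,4,5,6,7]=6  [1,2,4,5,6,7]=30  [1,3,4,5,6,7]=60  [2,3,4,5,6,7]=15
  first=0(r) contributes 105
  first=1(u) contributes 21
  first=3(p) contributes 42
|[w]| = 168

168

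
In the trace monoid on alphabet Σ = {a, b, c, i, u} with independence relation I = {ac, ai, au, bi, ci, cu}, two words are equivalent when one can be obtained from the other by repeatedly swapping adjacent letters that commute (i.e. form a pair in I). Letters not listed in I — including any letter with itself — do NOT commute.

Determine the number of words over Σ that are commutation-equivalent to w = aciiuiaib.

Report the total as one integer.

333

0(a) covers ∅
1(c) covers ∅
2(i) covers ∅
3(i) covers 2:i
4(u) covers 3:i
5(i) covers 4:u
6(a) covers 0:a
7(i) covers 5:i
8(b) covers 1:c, 4:u, 6:a
floor of heap: 0:a, 1:c, 2:i
completions by unplaced set U, small U first (add the entries for U minus each lowest piece of U):
  |U|=1: {7}:1  {8}:1
  |U|=2: {1,8}:1  {5,7}:1  {6,8}:1  {7,8}:2
  |U|=3: {0,6,8}:1  {1,6,8}:2  {1,7,8}:3  {5,7,8}:3  {6,7,8}:3
  |U|=4: {0,1,6,8}:3  {0,6,7,8}:4  {1,5,7,8}:6  {1,6,7,8}:8  {4,5,7,8}:3  {5,6,7,8}:6
  |U|=5: {0,1,6,7,8}:15  {0,5,6,7,8}:10  {1,4,5,7,8}:9  {1,5,6,7,8}:20  {3,4,5,7,8}:3  {4,5,6,7,8}:9
  |U|=6: {0,1,5,6,7,8}:45  {0,4,5,6,7,8}:19  {1,3,4,5,7,8}:12  {1,4,5,6,7,8}:38  {2,3,4,5,7,8}:3  {3,4,5,6,7,8}:12
  |U|=7: {0,1,4,5,6,7,8}:102  {0,3,4,5,6,7,8}:31  {1,2,3,4,5,7,8}:15  {1,3,4,5,6,7,8}:62  {2,3,4,5,6,7,8}:15
  start at 0(a): 92
  start at 1(c): 46
  start at 2(i): 195
sum over floor = 333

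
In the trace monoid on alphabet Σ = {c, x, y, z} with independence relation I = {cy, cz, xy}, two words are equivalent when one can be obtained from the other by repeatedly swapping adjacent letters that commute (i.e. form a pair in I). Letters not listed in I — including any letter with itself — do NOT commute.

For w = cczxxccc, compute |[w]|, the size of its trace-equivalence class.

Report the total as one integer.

piece 0:c — minimal
piece 1:c rests on {0:c}
piece 2:z — minimal
piece 3:x rests on {1:c, 2:z}
piece 4:x rests on {3:x}
piece 5:c rests on {4:x}
piece 6:c rests on {5:c}
piece 7:c rests on {6:c}
minimal pieces: {0:c, 2:z}
ways to finish when only these pieces remain (= sum over removing one remaining piece with nothing left below it):
  1 left: {7}→1
  2 left: {6,7}→1
  3 left: {5,6,7}→1
  4 left: {4,5,6,7}→1
  5 left: {3,4,5,6,7}→1
  6 left: {1,3,4,5,6,7}→1  {2,3,4,5,6,7}→1
  placing 0:c first → 2 extensions
  placing 2:z first → 1 extensions
total linear extensions = 3

3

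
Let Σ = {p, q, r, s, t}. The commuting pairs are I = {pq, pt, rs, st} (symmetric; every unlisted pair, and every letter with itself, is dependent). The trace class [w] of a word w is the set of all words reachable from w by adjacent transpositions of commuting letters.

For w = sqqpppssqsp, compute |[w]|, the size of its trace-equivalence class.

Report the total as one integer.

10

piece 0:s — minimal
piece 1:q rests on {0:s}
piece 2:q rests on {1:q}
piece 3:p rests on {0:s}
piece 4:p rests on {3:p}
piece 5:p rests on {4:p}
piece 6:s rests on {2:q, 5:p}
piece 7:s rests on {6:s}
piece 8:q rests on {7:s}
piece 9:s rests on {8:q}
piece 10:p rests on {9:s}
minimal pieces: {0:s}
ways to finish when only these pieces remain (= sum over removing one remaining piece with nothing left below it):
  1 left: {10}→1
  2 left: {9,10}→1
  3 left: {8,9,10}→1
  4 left: {7,8,9,10}→1
  5 left: {6,7,8,9,10}→1
  6 left: {2,6,7,8,9,10}→1  {5,6,7,8,9,10}→1
  7 left: {1,2,6,7,8,9,10}→1  {2,5,6,7,8,9,10}→2  {4,5,6,7,8,9,10}→1
  8 left: {1,2,5,6,7,8,9,10}→3  {2,4,5,6,7,8,9,10}→3  {3,4,5,6,7,8,9,10}→1
  9 left: {1,2,4,5,6,7,8,9,10}→6  {2,3,4,5,6,7,8,9,10}→4
  placing 0:s first → 10 extensions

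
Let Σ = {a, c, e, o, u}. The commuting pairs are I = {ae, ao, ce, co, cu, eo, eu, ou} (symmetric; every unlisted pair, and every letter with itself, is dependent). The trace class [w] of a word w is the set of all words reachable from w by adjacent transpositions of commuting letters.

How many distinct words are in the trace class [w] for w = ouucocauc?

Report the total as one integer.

drop 0:o onto floor
drop 1:u onto floor
drop 2:u onto {1:u}
drop 3:c onto floor
drop 4:o onto {0:o}
drop 5:c onto {3:c}
drop 6:a onto {2:u, 5:c}
drop 7:u onto {6:a}
drop 8:c onto {6:a}
ground layer = {0:o, 1:u, 3:c}
drop-orders for the pieces not yet dropped (sum over which currently-grounded one goes next):
  1 to go: {4} 1  {7} 1  {8} 1
  2 to go: {0,4} 1  {4,7} 2  {4,8} 2  {7,8} 2
  3 to go: {0,4,7} 3  {0,4,8} 3  {4,7,8} 6  {6,7,8} 2
  4 to go: {0,4,7,8} 12  {2,6,7,8} 2  {4,6,7,8} 8  {5,6,7,8} 2
  5 to go: {0,4,6,7,8} 20  {1,2,6,7,8} 2  {2,4,6,7,8} 10  {2,5,6,7,8} 4  {3,5,6,7,8} 2  {4,5,6,7,8} 10
  6 to go: {0,2,4,6,7,8} 30  {0,4,5,6,7,8} 30  {1,2,4,6,7,8} 12  {1,2,5,6,7,8} 6  {2,3,5,6,7,8} 6  {2,4,5,6,7,8} 24  {3,4,5,6,7,8} 12
  7 to go: {0,1,2,4,6,7,8} 42  {0,2,4,5,6,7,8} 84  {0,3,4,5,6,7,8} 42  {1,2,3,5,6,7,8} 12  {1,2,4,5,6,7,8} 42  {2,3,4,5,6,7,8} 42
  if 0:o drops first: 96 orders
  if 1:u drops first: 168 orders
  if 3:c drops first: 168 orders
heap linearizations: 432

432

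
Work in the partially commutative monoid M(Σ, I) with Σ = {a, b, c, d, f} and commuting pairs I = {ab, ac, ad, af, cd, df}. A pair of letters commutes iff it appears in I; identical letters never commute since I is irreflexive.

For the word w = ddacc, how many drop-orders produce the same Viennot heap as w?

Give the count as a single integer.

30

piece 0:d — minimal
piece 1:d rests on {0:d}
piece 2:a — minimal
piece 3:c — minimal
piece 4:c rests on {3:c}
minimal pieces: {0:d, 2:a, 3:c}
ways to finish when only these pieces remain (= sum over removing one remaining piece with nothing left below it):
  1 left: {1}→1  {2}→1  {4}→1
  2 left: {0,1}→1  {1,2}→2  {1,4}→2  {2,4}→2  {3,4}→1
  3 left: {0,1,2}→3  {0,1,4}→3  {1,2,4}→6  {1,3,4}→3  {2,3,4}→3
  placing 0:d first → 12 extensions
  placing 2:a first → 6 extensions
  placing 3:c first → 12 extensions
total linear extensions = 30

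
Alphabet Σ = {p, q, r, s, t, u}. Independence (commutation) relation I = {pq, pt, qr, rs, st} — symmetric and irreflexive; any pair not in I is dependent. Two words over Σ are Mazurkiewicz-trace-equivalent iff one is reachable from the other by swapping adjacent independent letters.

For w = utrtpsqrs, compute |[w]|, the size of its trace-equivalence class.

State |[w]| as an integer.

11

drop 0:u onto floor
drop 1:t onto {0:u}
drop 2:r onto {1:t}
drop 3:t onto {2:r}
drop 4:p onto {2:r}
drop 5:s onto {4:p}
drop 6:q onto {3:t, 5:s}
drop 7:r onto {3:t, 4:p}
drop 8:s onto {6:q}
ground layer = {0:u}
drop-orders for the pieces not yet dropped (sum over which currently-grounded one goes next):
  1 to go: {7} 1  {8} 1
  2 to go: {6,8} 1  {7,8} 2
  3 to go: {5,6,8} 1  {6,7,8} 3
  4 to go: {3,6,7,8} 3  {5,6,7,8} 4
  5 to go: {3,5,6,7,8} 7  {4,5,6,7,8} 4
  6 to go: {3,4,5,6,7,8} 11
  7 to go: {2,3,4,5,6,7,8} 11
  if 0:u drops first: 11 orders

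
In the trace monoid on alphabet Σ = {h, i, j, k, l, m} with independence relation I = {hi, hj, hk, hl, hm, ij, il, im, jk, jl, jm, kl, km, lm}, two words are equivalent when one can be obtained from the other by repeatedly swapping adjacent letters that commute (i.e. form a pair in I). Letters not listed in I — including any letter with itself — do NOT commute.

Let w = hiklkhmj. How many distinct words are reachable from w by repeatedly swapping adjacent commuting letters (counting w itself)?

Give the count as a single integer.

3360

0(h) covers ∅
1(i) covers ∅
2(k) covers 1:i
3(l) covers ∅
4(k) covers 2:k
5(h) covers 0:h
6(m) covers ∅
7(j) covers ∅
floor of heap: 0:h, 1:i, 3:l, 6:m, 7:j
completions by unplaced set U, small U first (add the entries for U minus each lowest piece of U):
  |U|=1: {3}:1  {4}:1  {5}:1  {6}:1  {7}:1
  |U|=2: {0,5}:1  {2,4}:1  {3,4}:2  {3,5}:2  {3,6}:2  {3,7}:2  {4,5}:2  {4,6}:2  {4,7}:2  {5,6}:2  {5,7}:2  {6,7}:2
  |U|=3: {0,3,5}:3  {0,4,5}:3  {0,5,6}:3  {0,5,7}:3  {1,2,4}:1  {2,3,4}:3  {2,4,5}:3  {2,4,6}:3  {2,4,7}:3  {3,4,5}:6  {3,4,6}:6  {3,4,7}:6  {3,5,6}:6  {3,5,7}:6  {3,6,7}:6  {4,5,6}:6  {4,5,7}:6  {4,6,7}:6  {5,6,7}:6
  |U|=4: {0,2,4,5}:6  {0,3,4,5}:12  {0,3,5,6}:12  {0,3,5,7}:12  {0,4,5,6}:12  {0,4,5,7}:12  {0,5,6,7}:12  {1,2,3,4}:4  {1,2,4,5}:4  {1,2,4,6}:4  {1,2,4,7}:4  {2,3,4,5}:12  {2,3,4,6}:12  {2,3,4,7}:12  {2,4,5,6}:12  {2,4,5,7}:12  {2,4,6,7}:12  {3,4,5,6}:24  {3,4,5,7}:24  {3,4,6,7}:24  {3,5,6,7}:24  {4,5,6,7}:24
  |U|=5: {0,1,2,4,5}:10  {0,2,3,4,5}:30  {0,2,4,5,6}:30  {0,2,4,5,7}:30  {0,3,4,5,6}:60  {0,3,4,5,7}:60  {0,3,5,6,7}:60  {0,4,5,6,7}:60  {1,2,3,4,5}:20  {1,2,3,4,6}:20  {1,2,3,4,7}:20  {1,2,4,5,6}:20  {1,2,4,5,7}:20  {1,2,4,6,7}:20  {2,3,4,5,6}:60  {2,3,4,5,7}:60  {2,3,4,6,7}:60  {2,4,5,6,7}:60  {3,4,5,6,7}:120
  |U|=6: {0,1,2,3,4,5}:60  {0,1,2,4,5,6}:60  {0,1,2,4,5,7}:60  {0,2,3,4,5,6}:180  {0,2,3,4,5,7}:180  {0,2,4,5,6,7}:180  {0,3,4,5,6,7}:360  {1,2,3,4,5,6}:120  {1,2,3,4,5,7}:120  {1,2,3,4,6,7}:120  {1,2,4,5,6,7}:120  {2,3,4,5,6,7}:360
  start at 0(h): 840
  start at 1(i): 1260
  start at 3(l): 420
  start at 6(m): 420
  start at 7(j): 420
sum over floor = 3360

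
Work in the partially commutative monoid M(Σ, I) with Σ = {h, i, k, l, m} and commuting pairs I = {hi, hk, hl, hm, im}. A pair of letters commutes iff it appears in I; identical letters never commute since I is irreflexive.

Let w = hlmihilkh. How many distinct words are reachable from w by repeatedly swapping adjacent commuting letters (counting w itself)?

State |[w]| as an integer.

0(h) covers ∅
1(l) covers ∅
2(m) covers 1:l
3(i) covers 1:l
4(h) covers 0:h
5(i) covers 3:i
6(l) covers 2:m, 5:i
7(k) covers 6:l
8(h) covers 4:h
floor of heap: 0:h, 1:l
completions by unplaced set U, small U first (add the entries for U minus each lowest piece of U):
  |U|=1: {7}:1  {8}:1
  |U|=2: {4,8}:1  {6,7}:1  {7,8}:2
  |U|=3: {0,4,8}:1  {2,6,7}:1  {4,7,8}:3  {5,6,7}:1  {6,7,8}:3
  |U|=4: {0,4,7,8}:4  {2,5,6,7}:2  {2,6,7,8}:4  {3,5,6,7}:1  {4,6,7,8}:6  {5,6,7,8}:4
  |U|=5: {0,4,6,7,8}:10  {2,3,5,6,7}:3  {2,4,6,7,8}:10  {2,5,6,7,8}:10  {3,5,6,7,8}:5  {4,5,6,7,8}:10
  |U|=6: {0,2,4,6,7,8}:20  {0,4,5,6,7,8}:20  {1,2,3,5,6,7}:3  {2,3,5,6,7,8}:18  {2,4,5,6,7,8}:30  {3,4,5,6,7,8}:15
  |U|=7: {0,2,4,5,6,7,8}:70  {0,3,4,5,6,7,8}:35  {1,2,3,5,6,7,8}:21  {2,3,4,5,6,7,8}:63
  start at 0(h): 84
  start at 1(l): 168
sum over floor = 252

252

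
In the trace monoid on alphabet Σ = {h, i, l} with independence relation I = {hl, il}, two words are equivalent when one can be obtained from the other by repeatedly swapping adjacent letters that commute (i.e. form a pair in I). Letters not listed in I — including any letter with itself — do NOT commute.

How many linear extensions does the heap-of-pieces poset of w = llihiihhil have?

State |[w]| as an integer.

#0=l has no predecessor
#1=l depends on [0:l]
#2=i has no predecessor
#3=h depends on [2:i]
#4=i depends on [3:h]
#5=i depends on [4:i]
#6=h depends on [5:i]
#7=h depends on [6:h]
#8=i depends on [7:h]
#9=l depends on [1:l]
sources: [0:l, 2:i]
N(rest) = Σ N(rest − s) over sources s of rest; N(one piece) = 1:
  size 1 → [8]=1  [9]=1
  size 2 → [1,9]=1  [7,8]=1  [8,9]=2
  size 3 → [0,1,9]=1  [1,8,9]=3  [6,7,8]=1  [7,8,9]=3
  size 4 → [0,1,8,9]=4  [1,7,8,9]=6  [5,6,7,8]=1  [6,7,8,9]=4
  size 5 → [0,1,7,8,9]=10  [1,6,7,8,9]=10  [4,5,6,7,8]=1  [5,6,7,8,9]=5
  size 6 → [0,1,6,7,8,9]=20  [1,5,6,7,8,9]=15  [3,4,5,6,7,8]=1  [4,5,6,7,8,9]=6
  size 7 → [0,1,5,6,7,8,9]=35  [1,4,5,6,7,8,9]=21  [2,3,4,5,6,7,8]=1  [3,4,5,6,7,8,9]=7
  size 8 → [0,1,4,5,6,7,8,9]=56  [1,3,4,5,6,7,8,9]=28  [2,3,4,5,6,7,8,9]=8
  first=0(l) contributes 36
  first=2(i) contributes 84
|[w]| = 120

120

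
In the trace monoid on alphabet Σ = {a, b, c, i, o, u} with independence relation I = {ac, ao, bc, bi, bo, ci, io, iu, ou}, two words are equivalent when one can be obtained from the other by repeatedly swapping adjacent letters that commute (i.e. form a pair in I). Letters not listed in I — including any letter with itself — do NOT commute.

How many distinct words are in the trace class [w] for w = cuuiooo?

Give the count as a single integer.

70

piece 0:c — minimal
piece 1:u rests on {0:c}
piece 2:u rests on {1:u}
piece 3:i — minimal
piece 4:o rests on {0:c}
piece 5:o rests on {4:o}
piece 6:o rests on {5:o}
minimal pieces: {0:c, 3:i}
ways to finish when only these pieces remain (= sum over removing one remaining piece with nothing left below it):
  1 left: {2}→1  {3}→1  {6}→1
  2 left: {1,2}→1  {2,3}→2  {2,6}→2  {3,6}→2  {5,6}→1
  3 left: {1,2,3}→3  {1,2,6}→3  {2,3,6}→6  {2,5,6}→3  {3,5,6}→3  {4,5,6}→1
  4 left: {1,2,3,6}→12  {1,2,5,6}→6  {2,3,5,6}→12  {2,4,5,6}→4  {3,4,5,6}→4
  5 left: {1,2,3,5,6}→30  {1,2,4,5,6}→10  {2,3,4,5,6}→20
  placing 0:c first → 60 extensions
  placing 3:i first → 10 extensions
total linear extensions = 70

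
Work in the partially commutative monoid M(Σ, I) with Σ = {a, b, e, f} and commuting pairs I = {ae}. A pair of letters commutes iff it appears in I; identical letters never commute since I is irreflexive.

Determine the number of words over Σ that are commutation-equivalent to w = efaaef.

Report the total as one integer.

3

#0=e has no predecessor
#1=f depends on [0:e]
#2=a depends on [1:f]
#3=a depends on [2:a]
#4=e depends on [1:f]
#5=f depends on [3:a, 4:e]
sources: [0:e]
N(rest) = Σ N(rest − s) over sources s of rest; N(one piece) = 1:
  size 1 → [5]=1
  size 2 → [3,5]=1  [4,5]=1
  size 3 → [2,3,5]=1  [3,4,5]=2
  size 4 → [2,3,4,5]=3
  first=0(e) contributes 3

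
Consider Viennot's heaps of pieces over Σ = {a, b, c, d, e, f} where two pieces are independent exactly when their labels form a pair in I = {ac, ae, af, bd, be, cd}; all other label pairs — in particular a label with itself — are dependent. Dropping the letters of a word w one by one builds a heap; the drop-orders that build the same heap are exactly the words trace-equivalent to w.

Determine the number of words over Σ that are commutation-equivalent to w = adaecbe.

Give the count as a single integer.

7

0(a) covers ∅
1(d) covers 0:a
2(a) covers 1:d
3(e) covers 1:d
4(c) covers 3:e
5(b) covers 2:a, 4:c
6(e) covers 4:c
floor of heap: 0:a
completions by unplaced set U, small U first (add the entries for U minus each lowest piece of U):
  |U|=1: {5}:1  {6}:1
  |U|=2: {2,5}:1  {5,6}:2
  |U|=3: {2,5,6}:3  {4,5,6}:2
  |U|=4: {2,4,5,6}:5  {3,4,5,6}:2
  |U|=5: {2,3,4,5,6}:7
  start at 0(a): 7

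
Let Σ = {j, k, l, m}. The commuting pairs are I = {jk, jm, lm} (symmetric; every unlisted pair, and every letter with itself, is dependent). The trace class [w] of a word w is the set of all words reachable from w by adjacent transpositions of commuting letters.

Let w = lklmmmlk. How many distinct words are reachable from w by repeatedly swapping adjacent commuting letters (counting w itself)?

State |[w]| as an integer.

10

piece 0:l — minimal
piece 1:k rests on {0:l}
piece 2:l rests on {1:k}
piece 3:m rests on {1:k}
piece 4:m rests on {3:m}
piece 5:m rests on {4:m}
piece 6:l rests on {2:l}
piece 7:k rests on {5:m, 6:l}
minimal pieces: {0:l}
ways to finish when only these pieces remain (= sum over removing one remaining piece with nothing left below it):
  1 left: {7}→1
  2 left: {5,7}→1  {6,7}→1
  3 left: {2,6,7}→1  {4,5,7}→1  {5,6,7}→2
  4 left: {2,5,6,7}→3  {3,4,5,7}→1  {4,5,6,7}→3
  5 left: {2,4,5,6,7}→6  {3,4,5,6,7}→4
  6 left: {2,3,4,5,6,7}→10
  placing 0:l first → 10 extensions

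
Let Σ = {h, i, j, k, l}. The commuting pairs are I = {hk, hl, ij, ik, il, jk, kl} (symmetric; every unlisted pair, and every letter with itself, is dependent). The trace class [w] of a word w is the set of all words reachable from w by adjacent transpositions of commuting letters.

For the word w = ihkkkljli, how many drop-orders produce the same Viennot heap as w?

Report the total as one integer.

drop 0:i onto floor
drop 1:h onto {0:i}
drop 2:k onto floor
drop 3:k onto {2:k}
drop 4:k onto {3:k}
drop 5:l onto floor
drop 6:j onto {1:h, 5:l}
drop 7:l onto {6:j}
drop 8:i onto {1:h}
ground layer = {0:i, 2:k, 5:l}
drop-orders for the pieces not yet dropped (sum over which currently-grounded one goes next):
  1 to go: {4} 1  {7} 1  {8} 1
  2 to go: {3,4} 1  {4,7} 2  {4,8} 2  {6,7} 1  {7,8} 2
  3 to go: {2,3,4} 1  {3,4,7} 3  {3,4,8} 3  {4,6,7} 3  {4,7,8} 6  {5,6,7} 1  {6,7,8} 3
  4 to go: {1,6,7,8} 3  {2,3,4,7} 4  {2,3,4,8} 4  {3,4,6,7} 6  {3,4,7,8} 12  {4,5,6,7} 4  {4,6,7,8} 12  {5,6,7,8} 4
  5 to go: {0,1,6,7,8} 3  {1,4,6,7,8} 15  {1,5,6,7,8} 7  {2,3,4,6,7} 10  {2,3,4,7,8} 20  {3,4,5,6,7} 10  {3,4,6,7,8} 30  {4,5,6,7,8} 20
  6 to go: {0,1,4,6,7,8} 18  {0,1,5,6,7,8} 10  {1,3,4,6,7,8} 45  {1,4,5,6,7,8} 42  {2,3,4,5,6,7} 20  {2,3,4,6,7,8} 60  {3,4,5,6,7,8} 60
  7 to go: {0,1,3,4,6,7,8} 63  {0,1,4,5,6,7,8} 70  {1,2,3,4,6,7,8} 105  {1,3,4,5,6,7,8} 147  {2,3,4,5,6,7,8} 140
  if 0:i drops first: 392 orders
  if 2:k drops first: 280 orders
  if 5:l drops first: 168 orders
heap linearizations: 840

840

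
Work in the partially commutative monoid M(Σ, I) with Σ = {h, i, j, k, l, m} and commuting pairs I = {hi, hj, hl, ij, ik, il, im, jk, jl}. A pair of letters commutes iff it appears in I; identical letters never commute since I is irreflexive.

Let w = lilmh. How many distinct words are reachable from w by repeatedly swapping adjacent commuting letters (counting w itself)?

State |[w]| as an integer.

5

piece 0:l — minimal
piece 1:i — minimal
piece 2:l rests on {0:l}
piece 3:m rests on {2:l}
piece 4:h rests on {3:m}
minimal pieces: {0:l, 1:i}
ways to finish when only these pieces remain (= sum over removing one remaining piece with nothing left below it):
  1 left: {1}→1  {4}→1
  2 left: {1,4}→2  {3,4}→1
  3 left: {1,3,4}→3  {2,3,4}→1
  placing 0:l first → 4 extensions
  placing 1:i first → 1 extensions
total linear extensions = 5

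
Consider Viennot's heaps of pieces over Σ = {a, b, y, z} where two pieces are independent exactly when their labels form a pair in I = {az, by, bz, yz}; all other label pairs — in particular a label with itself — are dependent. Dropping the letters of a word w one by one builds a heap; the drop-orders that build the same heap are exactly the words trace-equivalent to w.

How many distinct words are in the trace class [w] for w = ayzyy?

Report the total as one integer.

5

0(a) covers ∅
1(y) covers 0:a
2(z) covers ∅
3(y) covers 1:y
4(y) covers 3:y
floor of heap: 0:a, 2:z
completions by unplaced set U, small U first (add the entries for U minus each lowest piece of U):
  |U|=1: {2}:1  {4}:1
  |U|=2: {2,4}:2  {3,4}:1
  |U|=3: {1,3,4}:1  {2,3,4}:3
  start at 0(a): 4
  start at 2(z): 1
sum over floor = 5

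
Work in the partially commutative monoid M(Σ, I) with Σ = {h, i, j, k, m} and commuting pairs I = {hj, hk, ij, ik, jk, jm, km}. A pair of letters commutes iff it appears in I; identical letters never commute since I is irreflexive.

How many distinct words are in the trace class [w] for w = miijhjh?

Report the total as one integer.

21

0(m) covers ∅
1(i) covers 0:m
2(i) covers 1:i
3(j) covers ∅
4(h) covers 2:i
5(j) covers 3:j
6(h) covers 4:h
floor of heap: 0:m, 3:j
completions by unplaced set U, small U first (add the entries for U minus each lowest piece of U):
  |U|=1: {5}:1  {6}:1
  |U|=2: {3,5}:1  {4,6}:1  {5,6}:2
  |U|=3: {2,4,6}:1  {3,5,6}:3  {4,5,6}:3
  |U|=4: {1,2,4,6}:1  {2,4,5,6}:4  {3,4,5,6}:6
  |U|=5: {0,1,2,4,6}:1  {1,2,4,5,6}:5  {2,3,4,5,6}:10
  start at 0(m): 15
  start at 3(j): 6
sum over floor = 21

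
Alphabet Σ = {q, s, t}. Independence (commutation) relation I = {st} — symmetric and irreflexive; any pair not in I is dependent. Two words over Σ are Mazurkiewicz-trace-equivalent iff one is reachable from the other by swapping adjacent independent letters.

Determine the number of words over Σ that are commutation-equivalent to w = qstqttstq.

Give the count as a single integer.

8

#0=q has no predecessor
#1=s depends on [0:q]
#2=t depends on [0:q]
#3=q depends on [1:s, 2:t]
#4=t depends on [3:q]
#5=t depends on [4:t]
#6=s depends on [3:q]
#7=t depends on [5:t]
#8=q depends on [6:s, 7:t]
sources: [0:q]
N(rest) = Σ N(rest − s) over sources s of rest; N(one piece) = 1:
  size 1 → [8]=1
  size 2 → [6,8]=1  [7,8]=1
  size 3 → [5,7,8]=1  [6,7,8]=2
  size 4 → [4,5,7,8]=1  [5,6,7,8]=3
  size 5 → [4,5,6,7,8]=4
  size 6 → [3,4,5,6,7,8]=4
  size 7 → [1,3,4,5,6,7,8]=4  [2,3,4,5,6,7,8]=4
  first=0(q) contributes 8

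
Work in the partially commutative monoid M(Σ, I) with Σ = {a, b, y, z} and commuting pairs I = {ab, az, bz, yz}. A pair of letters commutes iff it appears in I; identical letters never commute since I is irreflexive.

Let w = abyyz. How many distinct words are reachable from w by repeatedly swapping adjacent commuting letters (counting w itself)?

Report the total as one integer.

#0=a has no predecessor
#1=b has no predecessor
#2=y depends on [0:a, 1:b]
#3=y depends on [2:y]
#4=z has no predecessor
sources: [0:a, 1:b, 4:z]
N(rest) = Σ N(rest − s) over sources s of rest; N(one piece) = 1:
  size 1 → [3]=1  [4]=1
  size 2 → [2,3]=1  [3,4]=2
  size 3 → [0,2,3]=1  [1,2,3]=1  [2,3,4]=3
  first=0(a) contributes 4
  first=1(b) contributes 4
  first=4(z) contributes 2
|[w]| = 10

10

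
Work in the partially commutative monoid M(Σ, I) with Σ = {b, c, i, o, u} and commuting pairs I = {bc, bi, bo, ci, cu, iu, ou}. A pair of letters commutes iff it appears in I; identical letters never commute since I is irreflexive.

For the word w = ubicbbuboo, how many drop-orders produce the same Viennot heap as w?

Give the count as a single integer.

420

drop 0:u onto floor
drop 1:b onto {0:u}
drop 2:i onto floor
drop 3:c onto floor
drop 4:b onto {1:b}
drop 5:b onto {4:b}
drop 6:u onto {5:b}
drop 7:b onto {6:u}
drop 8:o onto {2:i, 3:c}
drop 9:o onto {8:o}
ground layer = {0:u, 2:i, 3:c}
drop-orders for the pieces not yet dropped (sum over which currently-grounded one goes next):
  1 to go: {7} 1  {9} 1
  2 to go: {6,7} 1  {7,9} 2  {8,9} 1
  3 to go: {2,8,9} 1  {3,8,9} 1  {5,6,7} 1  {6,7,9} 3  {7,8,9} 3
  4 to go: {2,3,8,9} 2  {2,7,8,9} 4  {3,7,8,9} 4  {4,5,6,7} 1  {5,6,7,9} 4  {6,7,8,9} 6
  5 to go: {1,4,5,6,7} 1  {2,3,7,8,9} 10  {2,6,7,8,9} 10  {3,6,7,8,9} 10  {4,5,6,7,9} 5  {5,6,7,8,9} 10
  6 to go: {0,1,4,5,6,7} 1  {1,4,5,6,7,9} 6  {2,3,6,7,8,9} 30  {2,5,6,7,8,9} 20  {3,5,6,7,8,9} 20  {4,5,6,7,8,9} 15
  7 to go: {0,1,4,5,6,7,9} 7  {1,4,5,6,7,8,9} 21  {2,3,5,6,7,8,9} 70  {2,4,5,6,7,8,9} 35  {3,4,5,6,7,8,9} 35
  8 to go: {0,1,4,5,6,7,8,9} 28  {1,2,4,5,6,7,8,9} 56  {1,3,4,5,6,7,8,9} 56  {2,3,4,5,6,7,8,9} 140
  if 0:u drops first: 252 orders
  if 2:i drops first: 84 orders
  if 3:c drops first: 84 orders
heap linearizations: 420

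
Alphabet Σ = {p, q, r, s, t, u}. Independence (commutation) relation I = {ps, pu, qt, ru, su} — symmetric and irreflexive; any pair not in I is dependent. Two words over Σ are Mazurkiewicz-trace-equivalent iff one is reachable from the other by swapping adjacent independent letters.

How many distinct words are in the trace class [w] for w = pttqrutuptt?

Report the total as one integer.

12

drop 0:p onto floor
drop 1:t onto {0:p}
drop 2:t onto {1:t}
drop 3:q onto {0:p}
drop 4:r onto {2:t, 3:q}
drop 5:u onto {2:t, 3:q}
drop 6:t onto {4:r, 5:u}
drop 7:u onto {6:t}
drop 8:p onto {6:t}
drop 9:t onto {7:u, 8:p}
drop 10:t onto {9:t}
ground layer = {0:p}
drop-orders for the pieces not yet dropped (sum over which currently-grounded one goes next):
  1 to go: {10} 1
  2 to go: {9,10} 1
  3 to go: {7,9,10} 1  {8,9,10} 1
  4 to go: {7,8,9,10} 2
  5 to go: {6,7,8,9,10} 2
  6 to go: {4,6,7,8,9,10} 2  {5,6,7,8,9,10} 2
  7 to go: {4,5,6,7,8,9,10} 4
  8 to go: {2,4,5,6,7,8,9,10} 4  {3,4,5,6,7,8,9,10} 4
  9 to go: {1,2,4,5,6,7,8,9,10} 4  {2,3,4,5,6,7,8,9,10} 8
  if 0:p drops first: 12 orders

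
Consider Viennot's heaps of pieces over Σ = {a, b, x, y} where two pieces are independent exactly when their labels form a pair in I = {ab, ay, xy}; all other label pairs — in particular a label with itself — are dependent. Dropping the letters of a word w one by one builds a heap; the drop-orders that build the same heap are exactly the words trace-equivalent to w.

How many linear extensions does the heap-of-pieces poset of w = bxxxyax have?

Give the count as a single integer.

#0=b has no predecessor
#1=x depends on [0:b]
#2=x depends on [1:x]
#3=x depends on [2:x]
#4=y depends on [0:b]
#5=a depends on [3:x]
#6=x depends on [5:a]
sources: [0:b]
N(rest) = Σ N(rest − s) over sources s of rest; N(one piece) = 1:
  size 1 → [4]=1  [6]=1
  size 2 → [4,6]=2  [5,6]=1
  size 3 → [3,5,6]=1  [4,5,6]=3
  size 4 → [2,3,5,6]=1  [3,4,5,6]=4
  size 5 → [1,2,3,5,6]=1  [2,3,4,5,6]=5
  first=0(b) contributes 6

6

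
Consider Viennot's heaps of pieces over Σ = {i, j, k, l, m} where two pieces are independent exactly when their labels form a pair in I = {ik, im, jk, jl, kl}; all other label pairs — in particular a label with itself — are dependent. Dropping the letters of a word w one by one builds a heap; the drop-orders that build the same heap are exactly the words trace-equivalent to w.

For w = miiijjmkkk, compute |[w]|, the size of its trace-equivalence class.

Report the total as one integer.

0(m) covers ∅
1(i) covers ∅
2(i) covers 1:i
3(i) covers 2:i
4(j) covers 0:m, 3:i
5(j) covers 4:j
6(m) covers 5:j
7(k) covers 6:m
8(k) covers 7:k
9(k) covers 8:k
floor of heap: 0:m, 1:i
completions by unplaced set U, small U first (add the entries for U minus each lowest piece of U):
  |U|=1: {9}:1
  |U|=2: {8,9}:1
  |U|=3: {7,8,9}:1
  |U|=4: {6,7,8,9}:1
  |U|=5: {5,6,7,8,9}:1
  |U|=6: {4,5,6,7,8,9}:1
  |U|=7: {0,4,5,6,7,8,9}:1  {3,4,5,6,7,8,9}:1
  |U|=8: {0,3,4,5,6,7,8,9}:2  {2,3,4,5,6,7,8,9}:1
  start at 0(m): 1
  start at 1(i): 3
sum over floor = 4

4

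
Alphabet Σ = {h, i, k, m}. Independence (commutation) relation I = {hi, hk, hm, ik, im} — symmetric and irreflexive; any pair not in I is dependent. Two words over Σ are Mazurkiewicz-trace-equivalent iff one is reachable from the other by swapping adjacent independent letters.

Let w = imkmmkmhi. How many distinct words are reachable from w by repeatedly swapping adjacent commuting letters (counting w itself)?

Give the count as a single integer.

drop 0:i onto floor
drop 1:m onto floor
drop 2:k onto {1:m}
drop 3:m onto {2:k}
drop 4:m onto {3:m}
drop 5:k onto {4:m}
drop 6:m onto {5:k}
drop 7:h onto floor
drop 8:i onto {0:i}
ground layer = {0:i, 1:m, 7:h}
drop-orders for the pieces not yet dropped (sum over which currently-grounded one goes next):
  1 to go: {6} 1  {7} 1  {8} 1
  2 to go: {0,8} 1  {5,6} 1  {6,7} 2  {6,8} 2  {7,8} 2
  3 to go: {0,6,8} 3  {0,7,8} 3  {4,5,6} 1  {5,6,7} 3  {5,6,8} 3  {6,7,8} 6
  4 to go: {0,5,6,8} 6  {0,6,7,8} 12  {3,4,5,6} 1  {4,5,6,7} 4  {4,5,6,8} 4  {5,6,7,8} 12
  5 to go: {0,4,5,6,8} 10  {0,5,6,7,8} 30  {2,3,4,5,6} 1  {3,4,5,6,7} 5  {3,4,5,6,8} 5  {4,5,6,7,8} 20
  6 to go: {0,3,4,5,6,8} 15  {0,4,5,6,7,8} 60  {1,2,3,4,5,6} 1  {2,3,4,5,6,7} 6  {2,3,4,5,6,8} 6  {3,4,5,6,7,8} 30
  7 to go: {0,2,3,4,5,6,8} 21  {0,3,4,5,6,7,8} 105  {1,2,3,4,5,6,7} 7  {1,2,3,4,5,6,8} 7  {2,3,4,5,6,7,8} 42
  if 0:i drops first: 56 orders
  if 1:m drops first: 168 orders
  if 7:h drops first: 28 orders
heap linearizations: 252

252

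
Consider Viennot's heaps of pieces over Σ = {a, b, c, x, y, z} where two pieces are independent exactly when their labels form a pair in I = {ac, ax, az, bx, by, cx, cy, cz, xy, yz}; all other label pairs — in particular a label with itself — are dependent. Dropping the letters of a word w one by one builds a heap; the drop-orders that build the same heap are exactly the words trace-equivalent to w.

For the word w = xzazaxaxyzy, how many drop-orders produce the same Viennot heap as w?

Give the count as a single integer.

#0=x has no predecessor
#1=z depends on [0:x]
#2=a has no predecessor
#3=z depends on [1:z]
#4=a depends on [2:a]
#5=x depends on [3:z]
#6=a depends on [4:a]
#7=x depends on [5:x]
#8=y depends on [6:a]
#9=z depends on [7:x]
#10=y depends on [8:y]
sources: [0:x, 2:a]
N(rest) = Σ N(rest − s) over sources s of rest; N(one piece) = 1:
  size 1 → [9]=1  [10]=1
  size 2 → [7,9]=1  [8,10]=1  [9,10]=2
  size 3 → [5,7,9]=1  [6,8,10]=1  [7,9,10]=3  [8,9,10]=3
  size 4 → [3,5,7,9]=1  [4,6,8,10]=1  [5,7,9,10]=4  [6,8,9,10]=4  [7,8,9,10]=6
  size 5 → [1,3,5,7,9]=1  [2,4,6,8,10]=1  [3,5,7,9,10]=5  [4,6,8,9,10]=5  [5,7,8,9,10]=10  [6,7,8,9,10]=10
  size 6 → [0,1,3,5,7,9]=1  [1,3,5,7,9,10]=6  [2,4,6,8,9,10]=6  [3,5,7,8,9,10]=15  [4,6,7,8,9,10]=15  [5,6,7,8,9,10]=20
  size 7 → [0,1,3,5,7,9,10]=7  [1,3,5,7,8,9,10]=21  [2,4,6,7,8,9,10]=21  [3,5,6,7,8,9,10]=35  [4,5,6,7,8,9,10]=35
  size 8 → [0,1,3,5,7,8,9,10]=28  [1,3,5,6,7,8,9,10]=56  [2,4,5,6,7,8,9,10]=56  [3,4,5,6,7,8,9,10]=70
  size 9 → [0,1,3,5,6,7,8,9,10]=84  [1,3,4,5,6,7,8,9,10]=126  [2,3,4,5,6,7,8,9,10]=126
  first=0(x) contributes 252
  first=2(a) contributes 210
|[w]| = 462

462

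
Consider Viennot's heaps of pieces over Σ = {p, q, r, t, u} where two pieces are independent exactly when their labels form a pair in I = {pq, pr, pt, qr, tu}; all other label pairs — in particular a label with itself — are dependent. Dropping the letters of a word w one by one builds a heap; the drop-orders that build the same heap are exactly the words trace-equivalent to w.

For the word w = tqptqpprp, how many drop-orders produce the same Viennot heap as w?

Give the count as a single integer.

252

#0=t has no predecessor
#1=q depends on [0:t]
#2=p has no predecessor
#3=t depends on [1:q]
#4=q depends on [3:t]
#5=p depends on [2:p]
#6=p depends on [5:p]
#7=r depends on [3:t]
#8=p depends on [6:p]
sources: [0:t, 2:p]
N(rest) = Σ N(rest − s) over sources s of rest; N(one piece) = 1:
  size 1 → [4]=1  [7]=1  [8]=1
  size 2 → [4,7]=2  [4,8]=2  [6,8]=1  [7,8]=2
  size 3 → [3,4,7]=2  [4,6,8]=3  [4,7,8]=6  [5,6,8]=1  [6,7,8]=3
  size 4 → [1,3,4,7]=2  [2,5,6,8]=1  [3,4,7,8]=8  [4,5,6,8]=4  [4,6,7,8]=12  [5,6,7,8]=4
  size 5 → [0,1,3,4,7]=2  [1,3,4,7,8]=10  [2,4,5,6,8]=5  [2,5,6,7,8]=5  [3,4,6,7,8]=20  [4,5,6,7,8]=20
  size 6 → [0,1,3,4,7,8]=12  [1,3,4,6,7,8]=30  [2,4,5,6,7,8]=30  [3,4,5,6,7,8]=40
  size 7 → [0,1,3,4,6,7,8]=42  [1,3,4,5,6,7,8]=70  [2,3,4,5,6,7,8]=70
  first=0(t) contributes 140
  first=2(p) contributes 112
|[w]| = 252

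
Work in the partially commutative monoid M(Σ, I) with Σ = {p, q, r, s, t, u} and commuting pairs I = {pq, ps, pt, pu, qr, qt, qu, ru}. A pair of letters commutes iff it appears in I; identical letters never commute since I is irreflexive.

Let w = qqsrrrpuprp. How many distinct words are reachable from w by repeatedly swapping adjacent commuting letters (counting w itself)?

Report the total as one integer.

0(q) covers ∅
1(q) covers 0:q
2(s) covers 1:q
3(r) covers 2:s
4(r) covers 3:r
5(r) covers 4:r
6(p) covers 5:r
7(u) covers 2:s
8(p) covers 6:p
9(r) covers 8:p
10(p) covers 9:r
floor of heap: 0:q
completions by unplaced set U, small U first (add the entries for U minus each lowest piece of U):
  |U|=1: {7}:1  {10}:1
  |U|=2: {7,10}:2  {9,10}:1
  |U|=3: {7,9,10}:3  {8,9,10}:1
  |U|=4: {6,8,9,10}:1  {7,8,9,10}:4
  |U|=5: {5,6,8,9,10}:1  {6,7,8,9,10}:5
  |U|=6: {4,5,6,8,9,10}:1  {5,6,7,8,9,10}:6
  |U|=7: {3,4,5,6,8,9,10}:1  {4,5,6,7,8,9,10}:7
  |U|=8: {3,4,5,6,7,8,9,10}:8
  |U|=9: {2,3,4,5,6,7,8,9,10}:8
  start at 0(q): 8

8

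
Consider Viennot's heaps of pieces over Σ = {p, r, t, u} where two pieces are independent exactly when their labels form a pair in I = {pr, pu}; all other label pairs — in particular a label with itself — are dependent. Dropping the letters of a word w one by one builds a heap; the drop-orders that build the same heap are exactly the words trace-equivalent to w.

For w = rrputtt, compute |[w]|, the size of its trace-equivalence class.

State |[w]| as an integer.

4

0(r) covers ∅
1(r) covers 0:r
2(p) covers ∅
3(u) covers 1:r
4(t) covers 2:p, 3:u
5(t) covers 4:t
6(t) covers 5:t
floor of heap: 0:r, 2:p
completions by unplaced set U, small U first (add the entries for U minus each lowest piece of U):
  |U|=1: {6}:1
  |U|=2: {5,6}:1
  |U|=3: {4,5,6}:1
  |U|=4: {2,4,5,6}:1  {3,4,5,6}:1
  |U|=5: {1,3,4,5,6}:1  {2,3,4,5,6}:2
  start at 0(r): 3
  start at 2(p): 1
sum over floor = 4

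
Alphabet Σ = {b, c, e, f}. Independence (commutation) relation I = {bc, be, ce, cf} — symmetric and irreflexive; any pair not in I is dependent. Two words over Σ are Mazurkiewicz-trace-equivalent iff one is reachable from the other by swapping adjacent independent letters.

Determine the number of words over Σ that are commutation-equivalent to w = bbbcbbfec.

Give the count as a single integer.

piece 0:b — minimal
piece 1:b rests on {0:b}
piece 2:b rests on {1:b}
piece 3:c — minimal
piece 4:b rests on {2:b}
piece 5:b rests on {4:b}
piece 6:f rests on {5:b}
piece 7:e rests on {6:f}
piece 8:c rests on {3:c}
minimal pieces: {0:b, 3:c}
ways to finish when only these pieces remain (= sum over removing one remaining piece with nothing left below it):
  1 left: {7}→1  {8}→1
  2 left: {3,8}→1  {6,7}→1  {7,8}→2
  3 left: {3,7,8}→3  {5,6,7}→1  {6,7,8}→3
  4 left: {3,6,7,8}→6  {4,5,6,7}→1  {5,6,7,8}→4
  5 left: {2,4,5,6,7}→1  {3,5,6,7,8}→10  {4,5,6,7,8}→5
  6 left: {1,2,4,5,6,7}→1  {2,4,5,6,7,8}→6  {3,4,5,6,7,8}→15
  7 left: {0,1,2,4,5,6,7}→1  {1,2,4,5,6,7,8}→7  {2,3,4,5,6,7,8}→21
  placing 0:b first → 28 extensions
  placing 3:c first → 8 extensions
total linear extensions = 36

36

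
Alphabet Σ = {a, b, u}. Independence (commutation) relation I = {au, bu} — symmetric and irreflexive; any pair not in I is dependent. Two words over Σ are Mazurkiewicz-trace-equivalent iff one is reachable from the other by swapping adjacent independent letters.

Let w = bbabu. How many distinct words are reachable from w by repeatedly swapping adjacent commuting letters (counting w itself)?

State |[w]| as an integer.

5

piece 0:b — minimal
piece 1:b rests on {0:b}
piece 2:a rests on {1:b}
piece 3:b rests on {2:a}
piece 4:u — minimal
minimal pieces: {0:b, 4:u}
ways to finish when only these pieces remain (= sum over removing one remaining piece with nothing left below it):
  1 left: {3}→1  {4}→1
  2 left: {2,3}→1  {3,4}→2
  3 left: {1,2,3}→1  {2,3,4}→3
  placing 0:b first → 4 extensions
  placing 4:u first → 1 extensions
total linear extensions = 5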